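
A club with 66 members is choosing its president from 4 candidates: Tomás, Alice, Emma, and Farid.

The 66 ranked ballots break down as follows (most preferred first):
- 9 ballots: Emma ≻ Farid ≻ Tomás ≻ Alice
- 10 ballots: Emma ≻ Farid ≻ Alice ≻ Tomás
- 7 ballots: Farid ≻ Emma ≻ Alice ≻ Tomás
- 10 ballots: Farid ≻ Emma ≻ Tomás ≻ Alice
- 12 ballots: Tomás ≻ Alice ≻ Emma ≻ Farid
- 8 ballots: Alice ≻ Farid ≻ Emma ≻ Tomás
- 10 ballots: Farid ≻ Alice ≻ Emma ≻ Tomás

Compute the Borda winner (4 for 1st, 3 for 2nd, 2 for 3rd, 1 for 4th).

Tomás: 9×2 + 10×1 + 7×1 + 10×2 + 12×4 + 8×1 + 10×1 = 121
Alice: 9×1 + 10×2 + 7×2 + 10×1 + 12×3 + 8×4 + 10×3 = 151
Emma: 9×4 + 10×4 + 7×3 + 10×3 + 12×2 + 8×2 + 10×2 = 187
Farid: 9×3 + 10×3 + 7×4 + 10×4 + 12×1 + 8×3 + 10×4 = 201

Farid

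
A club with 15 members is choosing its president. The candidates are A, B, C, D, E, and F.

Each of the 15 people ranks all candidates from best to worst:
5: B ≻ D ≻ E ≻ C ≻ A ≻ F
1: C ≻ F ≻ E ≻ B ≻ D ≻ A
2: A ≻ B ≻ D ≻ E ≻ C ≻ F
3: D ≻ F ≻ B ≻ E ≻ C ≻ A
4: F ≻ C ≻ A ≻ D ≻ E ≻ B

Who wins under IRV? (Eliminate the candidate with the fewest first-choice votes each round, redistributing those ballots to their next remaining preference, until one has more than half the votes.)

F

Round 1: A 2, B 5, C 1, D 3, E 0, F 4. E eliminated.
Round 2: A 2, B 5, C 1, D 3, F 4. C eliminated.
Round 3: A 2, B 5, D 3, F 5. A eliminated.
Round 4: B 7, D 3, F 5. D eliminated.
Round 5: B 7, F 8. F has a majority (≥8).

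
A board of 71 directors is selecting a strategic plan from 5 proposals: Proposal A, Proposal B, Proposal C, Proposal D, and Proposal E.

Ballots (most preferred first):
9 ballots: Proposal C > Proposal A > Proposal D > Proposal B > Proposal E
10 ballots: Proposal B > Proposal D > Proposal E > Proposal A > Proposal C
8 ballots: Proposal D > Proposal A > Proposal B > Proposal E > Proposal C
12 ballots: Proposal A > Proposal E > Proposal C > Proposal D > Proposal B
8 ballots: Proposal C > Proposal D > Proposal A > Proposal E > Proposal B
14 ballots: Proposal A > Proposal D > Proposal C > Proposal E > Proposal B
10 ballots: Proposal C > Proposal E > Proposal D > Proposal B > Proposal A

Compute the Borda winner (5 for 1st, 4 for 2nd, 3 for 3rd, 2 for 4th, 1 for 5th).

Proposal A

Proposal A: 9×4 + 10×2 + 8×4 + 12×5 + 8×3 + 14×5 + 10×1 = 252
Proposal B: 9×2 + 10×5 + 8×3 + 12×1 + 8×1 + 14×1 + 10×2 = 146
Proposal C: 9×5 + 10×1 + 8×1 + 12×3 + 8×5 + 14×3 + 10×5 = 231
Proposal D: 9×3 + 10×4 + 8×5 + 12×2 + 8×4 + 14×4 + 10×3 = 249
Proposal E: 9×1 + 10×3 + 8×2 + 12×4 + 8×2 + 14×2 + 10×4 = 187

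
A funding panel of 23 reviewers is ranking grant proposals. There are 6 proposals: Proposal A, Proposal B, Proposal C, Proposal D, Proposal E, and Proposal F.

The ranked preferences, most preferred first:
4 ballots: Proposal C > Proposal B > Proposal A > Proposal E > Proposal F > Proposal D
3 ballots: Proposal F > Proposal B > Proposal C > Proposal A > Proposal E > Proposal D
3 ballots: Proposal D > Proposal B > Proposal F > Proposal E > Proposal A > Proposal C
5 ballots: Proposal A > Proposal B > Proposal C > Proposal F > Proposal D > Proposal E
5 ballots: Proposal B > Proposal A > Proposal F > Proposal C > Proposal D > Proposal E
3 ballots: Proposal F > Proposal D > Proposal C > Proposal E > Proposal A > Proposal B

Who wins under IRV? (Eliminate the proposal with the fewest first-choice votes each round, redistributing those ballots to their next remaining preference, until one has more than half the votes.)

Round 1: Proposal A 5, Proposal B 5, Proposal C 4, Proposal D 3, Proposal E 0, Proposal F 6. Proposal E eliminated.
Round 2: Proposal A 5, Proposal B 5, Proposal C 4, Proposal D 3, Proposal F 6. Proposal D eliminated.
Round 3: Proposal A 5, Proposal B 8, Proposal C 4, Proposal F 6. Proposal C eliminated.
Round 4: Proposal A 5, Proposal B 12, Proposal F 6. Proposal B has a majority (≥12).

Proposal B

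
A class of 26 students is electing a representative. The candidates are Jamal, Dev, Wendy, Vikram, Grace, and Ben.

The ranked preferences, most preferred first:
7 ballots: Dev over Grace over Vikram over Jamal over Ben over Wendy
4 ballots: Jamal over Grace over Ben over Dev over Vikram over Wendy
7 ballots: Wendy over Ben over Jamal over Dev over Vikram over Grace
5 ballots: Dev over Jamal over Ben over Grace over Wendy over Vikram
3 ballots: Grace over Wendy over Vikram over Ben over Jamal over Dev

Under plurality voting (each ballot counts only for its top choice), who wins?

First-place votes: Jamal 4, Dev 12, Wendy 7, Vikram 0, Grace 3, Ben 0.

Dev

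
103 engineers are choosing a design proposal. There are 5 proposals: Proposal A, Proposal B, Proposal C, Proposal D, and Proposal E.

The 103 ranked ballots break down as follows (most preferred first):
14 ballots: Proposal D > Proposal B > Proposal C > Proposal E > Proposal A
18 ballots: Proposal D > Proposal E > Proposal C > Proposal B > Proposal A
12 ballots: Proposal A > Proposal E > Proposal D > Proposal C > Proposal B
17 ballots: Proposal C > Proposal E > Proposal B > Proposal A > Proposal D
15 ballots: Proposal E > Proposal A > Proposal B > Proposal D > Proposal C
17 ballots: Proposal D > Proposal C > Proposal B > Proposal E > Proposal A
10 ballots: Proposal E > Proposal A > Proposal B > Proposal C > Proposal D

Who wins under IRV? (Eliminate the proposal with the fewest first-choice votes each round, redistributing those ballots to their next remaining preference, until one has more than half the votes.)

Round 1: Proposal A 12, Proposal B 0, Proposal C 17, Proposal D 49, Proposal E 25. Proposal B eliminated.
Round 2: Proposal A 12, Proposal C 17, Proposal D 49, Proposal E 25. Proposal A eliminated.
Round 3: Proposal C 17, Proposal D 49, Proposal E 37. Proposal C eliminated.
Round 4: Proposal D 49, Proposal E 54. Proposal E has a majority (≥52).

Proposal E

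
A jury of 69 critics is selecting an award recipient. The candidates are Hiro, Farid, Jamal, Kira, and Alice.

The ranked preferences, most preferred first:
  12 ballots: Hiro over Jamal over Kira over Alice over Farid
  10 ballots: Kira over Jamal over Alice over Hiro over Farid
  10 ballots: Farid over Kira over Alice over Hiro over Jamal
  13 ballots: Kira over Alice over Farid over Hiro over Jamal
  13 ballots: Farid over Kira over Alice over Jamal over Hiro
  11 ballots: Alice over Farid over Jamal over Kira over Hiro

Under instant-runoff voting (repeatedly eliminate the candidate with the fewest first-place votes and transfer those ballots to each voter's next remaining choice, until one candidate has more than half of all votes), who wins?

Kira

Round 1: Hiro 12, Farid 23, Jamal 0, Kira 23, Alice 11. Jamal eliminated.
Round 2: Hiro 12, Farid 23, Kira 23, Alice 11. Alice eliminated.
Round 3: Hiro 12, Farid 34, Kira 23. Hiro eliminated.
Round 4: Farid 34, Kira 35. Kira has a majority (≥35).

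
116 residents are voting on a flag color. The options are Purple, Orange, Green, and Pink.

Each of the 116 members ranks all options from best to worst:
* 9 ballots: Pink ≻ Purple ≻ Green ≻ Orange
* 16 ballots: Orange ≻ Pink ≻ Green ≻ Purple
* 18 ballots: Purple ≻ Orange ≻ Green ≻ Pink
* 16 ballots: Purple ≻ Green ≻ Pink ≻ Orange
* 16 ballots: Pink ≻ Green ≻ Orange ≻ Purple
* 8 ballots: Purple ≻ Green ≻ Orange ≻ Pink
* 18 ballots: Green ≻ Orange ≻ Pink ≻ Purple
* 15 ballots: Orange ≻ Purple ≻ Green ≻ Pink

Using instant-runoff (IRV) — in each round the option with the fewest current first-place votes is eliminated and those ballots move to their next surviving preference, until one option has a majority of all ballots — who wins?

Orange

Round 1: Purple 42, Orange 31, Green 18, Pink 25. Green eliminated.
Round 2: Purple 42, Orange 49, Pink 25. Pink eliminated.
Round 3: Purple 51, Orange 65. Orange has a majority (≥59).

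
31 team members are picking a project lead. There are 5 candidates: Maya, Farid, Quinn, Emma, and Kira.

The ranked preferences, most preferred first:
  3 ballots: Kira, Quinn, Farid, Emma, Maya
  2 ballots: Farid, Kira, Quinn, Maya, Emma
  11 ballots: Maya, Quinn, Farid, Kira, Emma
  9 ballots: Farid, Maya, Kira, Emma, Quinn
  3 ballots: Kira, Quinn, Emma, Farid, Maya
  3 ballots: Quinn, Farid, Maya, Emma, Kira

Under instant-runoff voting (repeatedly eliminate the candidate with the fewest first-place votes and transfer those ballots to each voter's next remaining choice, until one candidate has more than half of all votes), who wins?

Farid

Round 1: Maya 11, Farid 11, Quinn 3, Emma 0, Kira 6. Emma eliminated.
Round 2: Maya 11, Farid 11, Quinn 3, Kira 6. Quinn eliminated.
Round 3: Maya 11, Farid 14, Kira 6. Kira eliminated.
Round 4: Maya 11, Farid 20. Farid has a majority (≥16).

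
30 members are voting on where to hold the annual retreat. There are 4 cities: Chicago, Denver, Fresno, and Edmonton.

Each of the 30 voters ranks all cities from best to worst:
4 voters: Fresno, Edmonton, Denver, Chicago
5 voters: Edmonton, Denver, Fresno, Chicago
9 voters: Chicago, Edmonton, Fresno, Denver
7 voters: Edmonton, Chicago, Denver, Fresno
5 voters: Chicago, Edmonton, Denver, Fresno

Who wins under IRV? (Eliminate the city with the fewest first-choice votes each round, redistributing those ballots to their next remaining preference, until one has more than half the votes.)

Edmonton

Round 1: Chicago 14, Denver 0, Fresno 4, Edmonton 12. Denver eliminated.
Round 2: Chicago 14, Fresno 4, Edmonton 12. Fresno eliminated.
Round 3: Chicago 14, Edmonton 16. Edmonton has a majority (≥16).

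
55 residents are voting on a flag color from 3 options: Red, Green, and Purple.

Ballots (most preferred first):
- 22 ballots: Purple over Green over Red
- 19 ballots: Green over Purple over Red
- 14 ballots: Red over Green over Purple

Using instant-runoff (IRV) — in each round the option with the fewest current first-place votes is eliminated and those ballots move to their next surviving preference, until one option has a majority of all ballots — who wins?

Green

Round 1: Red 14, Green 19, Purple 22. Red eliminated.
Round 2: Green 33, Purple 22. Green has a majority (≥28).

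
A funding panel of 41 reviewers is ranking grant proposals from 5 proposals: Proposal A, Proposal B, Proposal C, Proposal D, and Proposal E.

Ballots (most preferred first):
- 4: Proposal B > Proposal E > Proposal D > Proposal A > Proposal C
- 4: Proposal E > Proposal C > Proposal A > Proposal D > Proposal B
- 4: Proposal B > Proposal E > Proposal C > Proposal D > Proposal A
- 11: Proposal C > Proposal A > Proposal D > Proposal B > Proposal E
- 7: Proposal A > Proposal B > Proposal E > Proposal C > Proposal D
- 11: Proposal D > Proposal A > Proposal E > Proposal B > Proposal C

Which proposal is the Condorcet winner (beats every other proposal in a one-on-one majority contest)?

Proposal A

Proposal A vs Proposal B: 33–8
Proposal A vs Proposal C: 22–19
Proposal A vs Proposal D: 22–19
Proposal A vs Proposal E: 29–12
Proposal A beats every other proposal.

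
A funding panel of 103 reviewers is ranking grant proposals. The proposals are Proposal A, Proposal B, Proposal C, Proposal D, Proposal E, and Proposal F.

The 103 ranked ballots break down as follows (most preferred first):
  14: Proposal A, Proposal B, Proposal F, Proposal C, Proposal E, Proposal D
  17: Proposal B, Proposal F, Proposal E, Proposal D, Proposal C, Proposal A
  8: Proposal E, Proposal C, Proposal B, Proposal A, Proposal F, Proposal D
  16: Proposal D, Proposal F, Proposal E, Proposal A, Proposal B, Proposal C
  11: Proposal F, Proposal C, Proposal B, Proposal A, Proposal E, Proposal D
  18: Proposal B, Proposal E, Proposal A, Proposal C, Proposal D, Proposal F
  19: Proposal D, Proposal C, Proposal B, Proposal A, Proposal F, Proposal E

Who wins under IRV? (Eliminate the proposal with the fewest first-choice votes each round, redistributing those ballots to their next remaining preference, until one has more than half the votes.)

Proposal B

Round 1: Proposal A 14, Proposal B 35, Proposal C 0, Proposal D 35, Proposal E 8, Proposal F 11. Proposal C eliminated.
Round 2: Proposal A 14, Proposal B 35, Proposal D 35, Proposal E 8, Proposal F 11. Proposal E eliminated.
Round 3: Proposal A 14, Proposal B 43, Proposal D 35, Proposal F 11. Proposal F eliminated.
Round 4: Proposal A 14, Proposal B 54, Proposal D 35. Proposal B has a majority (≥52).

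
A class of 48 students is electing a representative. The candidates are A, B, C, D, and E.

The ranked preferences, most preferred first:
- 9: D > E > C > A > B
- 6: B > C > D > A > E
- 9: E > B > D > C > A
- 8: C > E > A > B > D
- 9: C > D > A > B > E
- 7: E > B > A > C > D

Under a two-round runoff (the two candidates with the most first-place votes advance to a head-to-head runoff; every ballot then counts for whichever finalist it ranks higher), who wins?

Round 1 first-place votes: A 0, B 6, C 17, D 9, E 16. C and E advance.
Runoff: C is ranked above E on 23 ballots, E above C on 25.

E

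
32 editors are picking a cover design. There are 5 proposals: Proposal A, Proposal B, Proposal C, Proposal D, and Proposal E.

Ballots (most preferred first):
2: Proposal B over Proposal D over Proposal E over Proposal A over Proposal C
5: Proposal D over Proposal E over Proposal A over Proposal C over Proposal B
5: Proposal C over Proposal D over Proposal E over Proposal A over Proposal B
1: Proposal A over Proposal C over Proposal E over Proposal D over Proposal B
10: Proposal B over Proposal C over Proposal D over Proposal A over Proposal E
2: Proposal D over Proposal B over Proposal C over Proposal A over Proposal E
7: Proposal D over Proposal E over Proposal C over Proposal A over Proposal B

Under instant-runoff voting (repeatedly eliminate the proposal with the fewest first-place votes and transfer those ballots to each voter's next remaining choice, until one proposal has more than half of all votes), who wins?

Round 1: Proposal A 1, Proposal B 12, Proposal C 5, Proposal D 14, Proposal E 0. Proposal E eliminated.
Round 2: Proposal A 1, Proposal B 12, Proposal C 5, Proposal D 14. Proposal A eliminated.
Round 3: Proposal B 12, Proposal C 6, Proposal D 14. Proposal C eliminated.
Round 4: Proposal B 12, Proposal D 20. Proposal D has a majority (≥17).

Proposal D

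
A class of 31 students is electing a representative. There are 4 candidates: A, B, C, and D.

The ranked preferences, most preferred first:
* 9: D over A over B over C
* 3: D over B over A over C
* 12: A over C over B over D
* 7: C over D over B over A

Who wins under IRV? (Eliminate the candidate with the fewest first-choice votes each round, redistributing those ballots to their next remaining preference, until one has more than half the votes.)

D

Round 1: A 12, B 0, C 7, D 12. B eliminated.
Round 2: A 12, C 7, D 12. C eliminated.
Round 3: A 12, D 19. D has a majority (≥16).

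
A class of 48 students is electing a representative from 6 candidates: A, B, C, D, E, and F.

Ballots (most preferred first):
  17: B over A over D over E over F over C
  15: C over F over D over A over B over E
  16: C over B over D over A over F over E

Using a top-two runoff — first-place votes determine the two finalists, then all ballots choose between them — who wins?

C

Round 1 first-place votes: A 0, B 17, C 31, D 0, E 0, F 0. C and B advance.
Runoff: C is ranked above B on 31 ballots, B above C on 17.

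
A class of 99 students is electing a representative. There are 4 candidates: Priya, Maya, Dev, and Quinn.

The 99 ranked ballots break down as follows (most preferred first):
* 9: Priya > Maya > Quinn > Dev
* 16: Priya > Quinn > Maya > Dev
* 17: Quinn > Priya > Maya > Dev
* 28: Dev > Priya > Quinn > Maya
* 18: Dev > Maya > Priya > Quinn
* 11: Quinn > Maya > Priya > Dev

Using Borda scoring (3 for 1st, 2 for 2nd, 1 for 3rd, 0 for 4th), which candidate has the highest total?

Priya

Priya: 9×3 + 16×3 + 17×2 + 28×2 + 18×1 + 11×1 = 194
Maya: 9×2 + 16×1 + 17×1 + 28×0 + 18×2 + 11×2 = 109
Dev: 9×0 + 16×0 + 17×0 + 28×3 + 18×3 + 11×0 = 138
Quinn: 9×1 + 16×2 + 17×3 + 28×1 + 18×0 + 11×3 = 153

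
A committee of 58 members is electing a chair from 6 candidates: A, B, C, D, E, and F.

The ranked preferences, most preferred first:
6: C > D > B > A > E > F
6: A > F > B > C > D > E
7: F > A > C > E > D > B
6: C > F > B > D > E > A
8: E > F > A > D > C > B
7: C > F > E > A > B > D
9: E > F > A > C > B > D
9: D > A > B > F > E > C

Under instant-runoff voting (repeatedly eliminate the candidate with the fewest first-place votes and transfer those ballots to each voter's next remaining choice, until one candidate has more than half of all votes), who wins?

Round 1: A 6, B 0, C 19, D 9, E 17, F 7. B eliminated.
Round 2: A 6, C 19, D 9, E 17, F 7. A eliminated.
Round 3: C 19, D 9, E 17, F 13. D eliminated.
Round 4: C 19, E 17, F 22. E eliminated.
Round 5: C 19, F 39. F has a majority (≥30).

F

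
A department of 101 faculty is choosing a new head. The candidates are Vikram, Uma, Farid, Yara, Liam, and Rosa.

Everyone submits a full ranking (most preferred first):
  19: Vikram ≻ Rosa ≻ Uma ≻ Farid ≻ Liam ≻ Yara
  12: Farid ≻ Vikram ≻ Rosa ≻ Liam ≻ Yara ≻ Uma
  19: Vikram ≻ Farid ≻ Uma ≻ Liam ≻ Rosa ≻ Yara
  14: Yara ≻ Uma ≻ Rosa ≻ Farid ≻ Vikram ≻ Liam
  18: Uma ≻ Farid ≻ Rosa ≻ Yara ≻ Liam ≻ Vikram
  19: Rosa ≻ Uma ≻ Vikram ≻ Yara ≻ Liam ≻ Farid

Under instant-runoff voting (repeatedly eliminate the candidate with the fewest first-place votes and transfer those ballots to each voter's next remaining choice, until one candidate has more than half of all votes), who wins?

Uma

Round 1: Vikram 38, Uma 18, Farid 12, Yara 14, Liam 0, Rosa 19. Liam eliminated.
Round 2: Vikram 38, Uma 18, Farid 12, Yara 14, Rosa 19. Farid eliminated.
Round 3: Vikram 50, Uma 18, Yara 14, Rosa 19. Yara eliminated.
Round 4: Vikram 50, Uma 32, Rosa 19. Rosa eliminated.
Round 5: Vikram 50, Uma 51. Uma has a majority (≥51).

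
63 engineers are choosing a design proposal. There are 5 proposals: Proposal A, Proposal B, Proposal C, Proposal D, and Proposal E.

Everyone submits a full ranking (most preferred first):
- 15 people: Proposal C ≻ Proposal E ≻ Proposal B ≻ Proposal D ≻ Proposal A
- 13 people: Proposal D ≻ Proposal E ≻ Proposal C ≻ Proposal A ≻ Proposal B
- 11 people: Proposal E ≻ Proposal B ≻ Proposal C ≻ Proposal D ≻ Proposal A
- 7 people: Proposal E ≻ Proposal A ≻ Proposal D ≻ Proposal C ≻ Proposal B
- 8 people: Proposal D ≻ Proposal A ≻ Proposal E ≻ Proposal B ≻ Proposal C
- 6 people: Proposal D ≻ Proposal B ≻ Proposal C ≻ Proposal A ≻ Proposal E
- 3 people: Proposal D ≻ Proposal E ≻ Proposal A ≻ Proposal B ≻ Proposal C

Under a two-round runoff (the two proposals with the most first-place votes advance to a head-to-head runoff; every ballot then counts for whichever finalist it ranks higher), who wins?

Proposal E

Round 1 first-place votes: Proposal A 0, Proposal B 0, Proposal C 15, Proposal D 30, Proposal E 18. Proposal D and Proposal E advance.
Runoff: Proposal D is ranked above Proposal E on 30 ballots, Proposal E above Proposal D on 33.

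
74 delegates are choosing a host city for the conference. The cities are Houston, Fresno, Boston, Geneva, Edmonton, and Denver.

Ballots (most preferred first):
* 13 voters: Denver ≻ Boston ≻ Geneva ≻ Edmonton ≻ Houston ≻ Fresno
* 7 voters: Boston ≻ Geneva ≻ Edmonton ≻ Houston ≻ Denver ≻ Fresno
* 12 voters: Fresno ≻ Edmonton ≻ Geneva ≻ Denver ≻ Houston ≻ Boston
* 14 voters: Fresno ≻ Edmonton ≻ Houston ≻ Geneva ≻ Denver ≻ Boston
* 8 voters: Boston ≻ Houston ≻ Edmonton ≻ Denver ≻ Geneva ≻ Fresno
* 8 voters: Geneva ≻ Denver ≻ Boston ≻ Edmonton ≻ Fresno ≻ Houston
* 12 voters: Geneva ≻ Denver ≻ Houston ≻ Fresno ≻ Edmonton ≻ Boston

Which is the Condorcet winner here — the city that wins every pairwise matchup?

Geneva vs Houston: 52–22
Geneva vs Fresno: 48–26
Geneva vs Boston: 46–28
Geneva vs Edmonton: 40–34
Geneva vs Denver: 53–21
Geneva beats every other city.

Geneva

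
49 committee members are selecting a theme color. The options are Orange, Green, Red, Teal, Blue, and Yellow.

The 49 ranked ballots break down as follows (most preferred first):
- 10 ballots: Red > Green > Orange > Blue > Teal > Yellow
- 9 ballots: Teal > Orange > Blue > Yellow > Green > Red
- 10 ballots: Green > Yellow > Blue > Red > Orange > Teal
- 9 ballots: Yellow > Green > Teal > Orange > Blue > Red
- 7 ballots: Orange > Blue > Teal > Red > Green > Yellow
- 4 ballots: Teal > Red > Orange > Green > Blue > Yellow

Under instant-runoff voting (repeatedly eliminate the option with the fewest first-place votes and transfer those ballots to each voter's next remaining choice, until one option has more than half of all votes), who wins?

Green

Round 1: Orange 7, Green 10, Red 10, Teal 13, Blue 0, Yellow 9. Blue eliminated.
Round 2: Orange 7, Green 10, Red 10, Teal 13, Yellow 9. Orange eliminated.
Round 3: Green 10, Red 10, Teal 20, Yellow 9. Yellow eliminated.
Round 4: Green 19, Red 10, Teal 20. Red eliminated.
Round 5: Green 29, Teal 20. Green has a majority (≥25).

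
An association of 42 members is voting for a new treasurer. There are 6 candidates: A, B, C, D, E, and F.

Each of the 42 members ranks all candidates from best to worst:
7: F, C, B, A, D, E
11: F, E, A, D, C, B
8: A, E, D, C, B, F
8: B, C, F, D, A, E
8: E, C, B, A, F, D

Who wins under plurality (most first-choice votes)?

F

First-place votes: A 8, B 8, C 0, D 0, E 8, F 18.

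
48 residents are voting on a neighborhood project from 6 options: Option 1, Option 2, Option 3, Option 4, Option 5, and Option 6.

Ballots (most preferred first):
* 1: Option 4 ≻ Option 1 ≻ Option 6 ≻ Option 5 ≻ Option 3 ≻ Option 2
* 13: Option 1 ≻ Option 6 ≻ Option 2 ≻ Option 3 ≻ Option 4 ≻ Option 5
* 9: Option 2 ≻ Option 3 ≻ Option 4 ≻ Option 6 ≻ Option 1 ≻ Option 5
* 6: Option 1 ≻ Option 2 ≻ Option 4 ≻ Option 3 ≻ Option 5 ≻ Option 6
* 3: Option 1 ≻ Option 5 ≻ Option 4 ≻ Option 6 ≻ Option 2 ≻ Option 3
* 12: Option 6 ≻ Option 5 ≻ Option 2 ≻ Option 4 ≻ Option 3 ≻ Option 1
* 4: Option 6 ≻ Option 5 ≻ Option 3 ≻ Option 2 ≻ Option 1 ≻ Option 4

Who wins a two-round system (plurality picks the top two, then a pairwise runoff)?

Round 1 first-place votes: Option 1 22, Option 2 9, Option 3 0, Option 4 1, Option 5 0, Option 6 16. Option 1 and Option 6 advance.
Runoff: Option 1 is ranked above Option 6 on 23 ballots, Option 6 above Option 1 on 25.

Option 6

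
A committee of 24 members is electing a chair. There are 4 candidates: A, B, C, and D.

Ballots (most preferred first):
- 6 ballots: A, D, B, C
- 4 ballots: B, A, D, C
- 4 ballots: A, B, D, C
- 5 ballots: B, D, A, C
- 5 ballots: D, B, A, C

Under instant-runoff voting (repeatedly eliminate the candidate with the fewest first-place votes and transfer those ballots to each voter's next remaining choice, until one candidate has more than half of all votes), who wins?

B

Round 1: A 10, B 9, C 0, D 5. C eliminated.
Round 2: A 10, B 9, D 5. D eliminated.
Round 3: A 10, B 14. B has a majority (≥13).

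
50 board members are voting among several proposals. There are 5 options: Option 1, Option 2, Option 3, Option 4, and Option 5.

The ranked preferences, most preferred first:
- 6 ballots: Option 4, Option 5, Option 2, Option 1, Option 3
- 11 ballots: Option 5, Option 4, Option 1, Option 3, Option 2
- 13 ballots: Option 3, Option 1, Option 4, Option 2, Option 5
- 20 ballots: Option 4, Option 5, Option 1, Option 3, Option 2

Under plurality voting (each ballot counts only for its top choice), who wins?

First-place votes: Option 1 0, Option 2 0, Option 3 13, Option 4 26, Option 5 11.

Option 4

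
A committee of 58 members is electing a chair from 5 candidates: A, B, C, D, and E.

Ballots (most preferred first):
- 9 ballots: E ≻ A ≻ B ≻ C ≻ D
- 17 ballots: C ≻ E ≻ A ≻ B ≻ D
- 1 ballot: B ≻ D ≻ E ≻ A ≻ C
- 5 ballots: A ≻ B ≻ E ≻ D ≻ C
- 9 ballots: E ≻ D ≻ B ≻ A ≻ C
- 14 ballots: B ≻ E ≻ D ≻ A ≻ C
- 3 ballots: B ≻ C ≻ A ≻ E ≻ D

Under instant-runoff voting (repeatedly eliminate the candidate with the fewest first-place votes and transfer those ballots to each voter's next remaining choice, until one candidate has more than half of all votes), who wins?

E

Round 1: A 5, B 18, C 17, D 0, E 18. D eliminated.
Round 2: A 5, B 18, C 17, E 18. A eliminated.
Round 3: B 23, C 17, E 18. C eliminated.
Round 4: B 23, E 35. E has a majority (≥30).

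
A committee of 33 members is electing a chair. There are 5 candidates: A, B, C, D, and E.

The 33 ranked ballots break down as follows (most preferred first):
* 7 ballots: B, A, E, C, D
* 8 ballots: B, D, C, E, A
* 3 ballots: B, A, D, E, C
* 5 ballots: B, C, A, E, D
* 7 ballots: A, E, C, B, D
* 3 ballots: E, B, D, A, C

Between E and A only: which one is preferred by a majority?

E is ranked above A on 11 ballots; A above E on 22.

A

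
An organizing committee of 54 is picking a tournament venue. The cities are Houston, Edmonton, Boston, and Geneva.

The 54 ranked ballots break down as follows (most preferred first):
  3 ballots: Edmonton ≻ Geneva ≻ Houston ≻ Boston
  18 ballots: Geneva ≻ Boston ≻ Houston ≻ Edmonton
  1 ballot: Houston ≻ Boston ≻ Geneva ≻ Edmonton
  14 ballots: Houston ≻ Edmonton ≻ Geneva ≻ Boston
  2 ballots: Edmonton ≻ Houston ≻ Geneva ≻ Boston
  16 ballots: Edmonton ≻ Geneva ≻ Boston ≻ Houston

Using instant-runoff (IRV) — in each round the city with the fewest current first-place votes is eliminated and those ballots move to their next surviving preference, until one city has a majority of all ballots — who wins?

Round 1: Houston 15, Edmonton 21, Boston 0, Geneva 18. Boston eliminated.
Round 2: Houston 15, Edmonton 21, Geneva 18. Houston eliminated.
Round 3: Edmonton 35, Geneva 19. Edmonton has a majority (≥28).

Edmonton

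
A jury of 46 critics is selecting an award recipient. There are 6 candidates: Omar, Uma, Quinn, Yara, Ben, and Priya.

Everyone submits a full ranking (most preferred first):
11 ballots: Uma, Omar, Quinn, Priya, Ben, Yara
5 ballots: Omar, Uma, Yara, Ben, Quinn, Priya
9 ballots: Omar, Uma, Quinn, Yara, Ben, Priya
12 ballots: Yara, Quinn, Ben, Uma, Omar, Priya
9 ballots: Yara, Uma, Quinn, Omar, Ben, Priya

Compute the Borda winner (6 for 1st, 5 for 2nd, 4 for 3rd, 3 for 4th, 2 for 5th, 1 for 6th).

Uma

Omar: 11×5 + 5×6 + 9×6 + 12×2 + 9×3 = 190
Uma: 11×6 + 5×5 + 9×5 + 12×3 + 9×5 = 217
Quinn: 11×4 + 5×2 + 9×4 + 12×5 + 9×4 = 186
Yara: 11×1 + 5×4 + 9×3 + 12×6 + 9×6 = 184
Ben: 11×2 + 5×3 + 9×2 + 12×4 + 9×2 = 121
Priya: 11×3 + 5×1 + 9×1 + 12×1 + 9×1 = 68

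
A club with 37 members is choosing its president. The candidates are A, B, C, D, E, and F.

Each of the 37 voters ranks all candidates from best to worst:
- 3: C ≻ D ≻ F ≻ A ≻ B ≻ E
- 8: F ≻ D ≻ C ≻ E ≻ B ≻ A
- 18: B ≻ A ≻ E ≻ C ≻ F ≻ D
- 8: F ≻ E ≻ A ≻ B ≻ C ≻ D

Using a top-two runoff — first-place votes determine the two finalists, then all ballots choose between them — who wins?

Round 1 first-place votes: A 0, B 18, C 3, D 0, E 0, F 16. B and F advance.
Runoff: B is ranked above F on 18 ballots, F above B on 19.

F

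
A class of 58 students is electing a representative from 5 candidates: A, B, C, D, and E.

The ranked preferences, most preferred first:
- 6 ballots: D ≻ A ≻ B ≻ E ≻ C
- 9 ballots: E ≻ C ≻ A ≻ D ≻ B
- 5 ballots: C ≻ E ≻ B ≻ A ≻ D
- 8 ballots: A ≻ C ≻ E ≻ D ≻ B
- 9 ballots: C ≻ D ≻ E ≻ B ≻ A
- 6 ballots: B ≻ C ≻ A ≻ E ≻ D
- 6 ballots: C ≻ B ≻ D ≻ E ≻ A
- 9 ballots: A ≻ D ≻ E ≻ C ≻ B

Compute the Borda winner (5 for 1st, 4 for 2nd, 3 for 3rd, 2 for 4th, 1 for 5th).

A: 6×4 + 9×3 + 5×2 + 8×5 + 9×1 + 6×3 + 6×1 + 9×5 = 179
B: 6×3 + 9×1 + 5×3 + 8×1 + 9×2 + 6×5 + 6×4 + 9×1 = 131
C: 6×1 + 9×4 + 5×5 + 8×4 + 9×5 + 6×4 + 6×5 + 9×2 = 216
D: 6×5 + 9×2 + 5×1 + 8×2 + 9×4 + 6×1 + 6×3 + 9×4 = 165
E: 6×2 + 9×5 + 5×4 + 8×3 + 9×3 + 6×2 + 6×2 + 9×3 = 179

C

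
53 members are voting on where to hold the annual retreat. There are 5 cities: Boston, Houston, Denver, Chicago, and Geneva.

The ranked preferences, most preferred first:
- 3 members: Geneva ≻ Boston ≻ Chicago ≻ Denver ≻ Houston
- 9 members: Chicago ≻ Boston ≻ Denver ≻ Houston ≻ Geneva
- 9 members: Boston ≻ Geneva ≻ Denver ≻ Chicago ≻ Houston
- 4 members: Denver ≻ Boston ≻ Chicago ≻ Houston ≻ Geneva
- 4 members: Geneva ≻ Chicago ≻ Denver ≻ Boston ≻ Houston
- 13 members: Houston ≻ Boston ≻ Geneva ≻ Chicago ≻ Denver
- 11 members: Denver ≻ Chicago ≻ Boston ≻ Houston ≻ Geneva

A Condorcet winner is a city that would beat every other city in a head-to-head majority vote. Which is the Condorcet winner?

Boston

Boston vs Houston: 40–13
Boston vs Denver: 34–19
Boston vs Chicago: 29–24
Boston vs Geneva: 46–7
Boston beats every other city.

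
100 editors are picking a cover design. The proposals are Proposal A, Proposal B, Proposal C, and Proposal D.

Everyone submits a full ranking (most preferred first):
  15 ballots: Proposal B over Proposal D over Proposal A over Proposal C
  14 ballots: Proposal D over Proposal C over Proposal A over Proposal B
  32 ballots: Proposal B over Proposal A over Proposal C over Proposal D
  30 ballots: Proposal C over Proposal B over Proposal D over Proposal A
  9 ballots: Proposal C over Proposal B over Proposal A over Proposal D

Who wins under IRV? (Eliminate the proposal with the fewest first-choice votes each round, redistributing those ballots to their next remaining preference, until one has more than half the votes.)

Proposal C

Round 1: Proposal A 0, Proposal B 47, Proposal C 39, Proposal D 14. Proposal A eliminated.
Round 2: Proposal B 47, Proposal C 39, Proposal D 14. Proposal D eliminated.
Round 3: Proposal B 47, Proposal C 53. Proposal C has a majority (≥51).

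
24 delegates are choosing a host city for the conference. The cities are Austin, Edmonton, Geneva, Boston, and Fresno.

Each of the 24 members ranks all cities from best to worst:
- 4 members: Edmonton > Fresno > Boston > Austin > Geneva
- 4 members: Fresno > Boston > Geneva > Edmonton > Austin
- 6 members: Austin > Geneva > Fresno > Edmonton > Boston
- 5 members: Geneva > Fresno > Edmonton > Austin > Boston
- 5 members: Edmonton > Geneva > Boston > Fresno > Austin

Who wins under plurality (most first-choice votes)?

First-place votes: Austin 6, Edmonton 9, Geneva 5, Boston 0, Fresno 4.

Edmonton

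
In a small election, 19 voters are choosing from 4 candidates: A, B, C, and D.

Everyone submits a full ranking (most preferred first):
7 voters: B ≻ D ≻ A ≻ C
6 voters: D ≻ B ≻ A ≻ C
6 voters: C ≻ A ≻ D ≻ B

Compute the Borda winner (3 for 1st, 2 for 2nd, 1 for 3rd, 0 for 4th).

A: 7×1 + 6×1 + 6×2 = 25
B: 7×3 + 6×2 + 6×0 = 33
C: 7×0 + 6×0 + 6×3 = 18
D: 7×2 + 6×3 + 6×1 = 38

D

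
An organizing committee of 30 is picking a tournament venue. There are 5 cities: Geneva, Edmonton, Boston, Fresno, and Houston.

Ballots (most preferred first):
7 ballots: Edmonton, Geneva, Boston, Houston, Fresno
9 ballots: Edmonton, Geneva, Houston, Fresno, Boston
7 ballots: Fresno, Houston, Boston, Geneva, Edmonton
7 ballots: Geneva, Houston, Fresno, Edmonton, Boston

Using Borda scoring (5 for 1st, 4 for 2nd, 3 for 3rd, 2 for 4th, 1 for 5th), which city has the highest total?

Geneva: 7×4 + 9×4 + 7×2 + 7×5 = 113
Edmonton: 7×5 + 9×5 + 7×1 + 7×2 = 101
Boston: 7×3 + 9×1 + 7×3 + 7×1 = 58
Fresno: 7×1 + 9×2 + 7×5 + 7×3 = 81
Houston: 7×2 + 9×3 + 7×4 + 7×4 = 97

Geneva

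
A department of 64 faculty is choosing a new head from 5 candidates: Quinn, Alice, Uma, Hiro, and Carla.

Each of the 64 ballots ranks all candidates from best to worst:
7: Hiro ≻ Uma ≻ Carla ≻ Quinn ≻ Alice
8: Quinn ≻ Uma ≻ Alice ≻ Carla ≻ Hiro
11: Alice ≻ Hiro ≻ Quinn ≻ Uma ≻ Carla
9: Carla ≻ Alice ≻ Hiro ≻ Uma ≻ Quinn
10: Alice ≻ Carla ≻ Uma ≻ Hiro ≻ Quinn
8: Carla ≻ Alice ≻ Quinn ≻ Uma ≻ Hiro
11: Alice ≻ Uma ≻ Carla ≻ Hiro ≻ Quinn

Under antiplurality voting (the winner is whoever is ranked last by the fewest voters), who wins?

Last-place votes: Quinn 30, Alice 7, Uma 0, Hiro 16, Carla 11.

Uma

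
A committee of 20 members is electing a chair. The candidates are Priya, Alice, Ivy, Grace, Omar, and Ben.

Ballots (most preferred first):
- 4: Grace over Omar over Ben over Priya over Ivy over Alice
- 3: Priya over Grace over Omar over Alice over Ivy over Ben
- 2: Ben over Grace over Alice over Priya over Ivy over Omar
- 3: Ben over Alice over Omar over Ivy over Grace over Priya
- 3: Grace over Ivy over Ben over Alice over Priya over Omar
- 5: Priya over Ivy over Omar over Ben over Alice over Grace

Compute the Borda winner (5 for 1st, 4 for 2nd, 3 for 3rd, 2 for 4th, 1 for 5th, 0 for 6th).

Priya: 4×2 + 3×5 + 2×2 + 3×0 + 3×1 + 5×5 = 55
Alice: 4×0 + 3×2 + 2×3 + 3×4 + 3×2 + 5×1 = 35
Ivy: 4×1 + 3×1 + 2×1 + 3×2 + 3×4 + 5×4 = 47
Grace: 4×5 + 3×4 + 2×4 + 3×1 + 3×5 + 5×0 = 58
Omar: 4×4 + 3×3 + 2×0 + 3×3 + 3×0 + 5×3 = 49
Ben: 4×3 + 3×0 + 2×5 + 3×5 + 3×3 + 5×2 = 56

Grace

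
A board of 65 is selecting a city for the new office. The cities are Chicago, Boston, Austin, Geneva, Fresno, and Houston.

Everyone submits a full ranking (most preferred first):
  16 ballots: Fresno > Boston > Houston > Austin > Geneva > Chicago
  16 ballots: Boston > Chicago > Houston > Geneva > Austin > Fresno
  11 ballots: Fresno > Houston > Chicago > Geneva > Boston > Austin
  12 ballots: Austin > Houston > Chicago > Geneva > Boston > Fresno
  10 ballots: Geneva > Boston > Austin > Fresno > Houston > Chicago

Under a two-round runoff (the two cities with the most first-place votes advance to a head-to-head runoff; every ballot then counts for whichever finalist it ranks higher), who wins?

Boston

Round 1 first-place votes: Chicago 0, Boston 16, Austin 12, Geneva 10, Fresno 27, Houston 0. Fresno and Boston advance.
Runoff: Fresno is ranked above Boston on 27 ballots, Boston above Fresno on 38.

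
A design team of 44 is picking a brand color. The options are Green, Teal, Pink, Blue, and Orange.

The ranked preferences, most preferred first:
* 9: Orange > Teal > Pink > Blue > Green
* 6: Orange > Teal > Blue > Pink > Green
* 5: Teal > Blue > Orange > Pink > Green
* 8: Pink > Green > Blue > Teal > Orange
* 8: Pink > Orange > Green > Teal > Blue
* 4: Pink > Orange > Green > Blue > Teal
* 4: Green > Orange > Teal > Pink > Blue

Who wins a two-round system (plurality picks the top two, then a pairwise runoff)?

Orange

Round 1 first-place votes: Green 4, Teal 5, Pink 20, Blue 0, Orange 15. Pink and Orange advance.
Runoff: Pink is ranked above Orange on 20 ballots, Orange above Pink on 24.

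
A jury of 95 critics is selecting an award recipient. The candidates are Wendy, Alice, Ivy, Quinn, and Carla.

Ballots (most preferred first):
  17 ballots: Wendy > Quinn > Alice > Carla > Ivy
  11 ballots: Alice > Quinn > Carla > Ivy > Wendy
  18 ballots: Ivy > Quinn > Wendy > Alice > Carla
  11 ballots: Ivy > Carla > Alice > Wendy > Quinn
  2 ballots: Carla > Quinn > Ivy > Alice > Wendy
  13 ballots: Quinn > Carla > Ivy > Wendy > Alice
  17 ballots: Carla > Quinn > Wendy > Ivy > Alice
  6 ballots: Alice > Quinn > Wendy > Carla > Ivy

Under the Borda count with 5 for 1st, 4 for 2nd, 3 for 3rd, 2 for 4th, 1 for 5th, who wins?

Wendy: 17×5 + 11×1 + 18×3 + 11×2 + 2×1 + 13×2 + 17×3 + 6×3 = 269
Alice: 17×3 + 11×5 + 18×2 + 11×3 + 2×2 + 13×1 + 17×1 + 6×5 = 239
Ivy: 17×1 + 11×2 + 18×5 + 11×5 + 2×3 + 13×3 + 17×2 + 6×1 = 269
Quinn: 17×4 + 11×4 + 18×4 + 11×1 + 2×4 + 13×5 + 17×4 + 6×4 = 360
Carla: 17×2 + 11×3 + 18×1 + 11×4 + 2×5 + 13×4 + 17×5 + 6×2 = 288

Quinn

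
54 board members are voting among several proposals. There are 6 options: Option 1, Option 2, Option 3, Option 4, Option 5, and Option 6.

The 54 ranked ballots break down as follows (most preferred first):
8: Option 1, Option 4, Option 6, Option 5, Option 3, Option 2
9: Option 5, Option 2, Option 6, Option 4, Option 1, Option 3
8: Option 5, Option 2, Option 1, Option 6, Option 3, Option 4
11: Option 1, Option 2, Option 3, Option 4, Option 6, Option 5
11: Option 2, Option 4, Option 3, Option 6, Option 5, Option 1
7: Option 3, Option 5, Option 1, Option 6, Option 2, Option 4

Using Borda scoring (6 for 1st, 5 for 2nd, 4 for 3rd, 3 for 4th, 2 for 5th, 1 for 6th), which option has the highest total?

Option 1: 8×6 + 9×2 + 8×4 + 11×6 + 11×1 + 7×4 = 203
Option 2: 8×1 + 9×5 + 8×5 + 11×5 + 11×6 + 7×2 = 228
Option 3: 8×2 + 9×1 + 8×2 + 11×4 + 11×4 + 7×6 = 171
Option 4: 8×5 + 9×3 + 8×1 + 11×3 + 11×5 + 7×1 = 170
Option 5: 8×3 + 9×6 + 8×6 + 11×1 + 11×2 + 7×5 = 194
Option 6: 8×4 + 9×4 + 8×3 + 11×2 + 11×3 + 7×3 = 168

Option 2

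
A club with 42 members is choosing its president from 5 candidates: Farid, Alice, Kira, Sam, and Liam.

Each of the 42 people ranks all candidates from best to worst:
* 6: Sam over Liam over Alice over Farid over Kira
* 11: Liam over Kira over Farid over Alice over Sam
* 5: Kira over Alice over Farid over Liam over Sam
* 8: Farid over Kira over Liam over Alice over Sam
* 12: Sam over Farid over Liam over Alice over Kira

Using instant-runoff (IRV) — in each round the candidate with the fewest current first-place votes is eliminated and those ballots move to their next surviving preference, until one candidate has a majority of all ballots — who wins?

Round 1: Farid 8, Alice 0, Kira 5, Sam 18, Liam 11. Alice eliminated.
Round 2: Farid 8, Kira 5, Sam 18, Liam 11. Kira eliminated.
Round 3: Farid 13, Sam 18, Liam 11. Liam eliminated.
Round 4: Farid 24, Sam 18. Farid has a majority (≥22).

Farid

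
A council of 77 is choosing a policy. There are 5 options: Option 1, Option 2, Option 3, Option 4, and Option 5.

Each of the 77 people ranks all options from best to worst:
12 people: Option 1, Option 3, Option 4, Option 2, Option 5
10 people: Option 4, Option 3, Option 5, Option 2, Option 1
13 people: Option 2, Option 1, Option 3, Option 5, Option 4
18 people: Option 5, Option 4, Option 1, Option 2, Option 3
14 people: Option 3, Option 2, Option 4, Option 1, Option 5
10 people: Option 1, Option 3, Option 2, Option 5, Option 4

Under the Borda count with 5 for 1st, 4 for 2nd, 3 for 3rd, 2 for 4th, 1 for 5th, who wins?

Option 1: 12×5 + 10×1 + 13×4 + 18×3 + 14×2 + 10×5 = 254
Option 2: 12×2 + 10×2 + 13×5 + 18×2 + 14×4 + 10×3 = 231
Option 3: 12×4 + 10×4 + 13×3 + 18×1 + 14×5 + 10×4 = 255
Option 4: 12×3 + 10×5 + 13×1 + 18×4 + 14×3 + 10×1 = 223
Option 5: 12×1 + 10×3 + 13×2 + 18×5 + 14×1 + 10×2 = 192

Option 3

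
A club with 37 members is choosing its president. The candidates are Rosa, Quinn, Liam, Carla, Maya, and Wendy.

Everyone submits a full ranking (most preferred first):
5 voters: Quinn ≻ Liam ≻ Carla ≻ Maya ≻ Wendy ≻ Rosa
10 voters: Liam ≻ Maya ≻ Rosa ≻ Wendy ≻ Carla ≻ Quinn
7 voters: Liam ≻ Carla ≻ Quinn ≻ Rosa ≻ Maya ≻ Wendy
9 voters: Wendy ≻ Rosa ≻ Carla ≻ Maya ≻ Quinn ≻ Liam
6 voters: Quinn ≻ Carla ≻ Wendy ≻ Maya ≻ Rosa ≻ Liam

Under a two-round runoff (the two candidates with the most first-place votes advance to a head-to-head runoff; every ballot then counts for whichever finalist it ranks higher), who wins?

Quinn

Round 1 first-place votes: Rosa 0, Quinn 11, Liam 17, Carla 0, Maya 0, Wendy 9. Liam and Quinn advance.
Runoff: Liam is ranked above Quinn on 17 ballots, Quinn above Liam on 20.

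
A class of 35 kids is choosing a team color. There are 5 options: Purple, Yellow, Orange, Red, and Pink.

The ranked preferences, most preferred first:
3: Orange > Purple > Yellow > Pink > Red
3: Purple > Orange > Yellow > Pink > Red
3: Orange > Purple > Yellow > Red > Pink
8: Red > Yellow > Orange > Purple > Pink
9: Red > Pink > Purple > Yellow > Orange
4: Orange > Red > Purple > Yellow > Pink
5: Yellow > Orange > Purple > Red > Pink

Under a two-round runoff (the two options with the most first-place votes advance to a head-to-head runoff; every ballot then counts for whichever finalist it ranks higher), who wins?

Orange

Round 1 first-place votes: Purple 3, Yellow 5, Orange 10, Red 17, Pink 0. Red and Orange advance.
Runoff: Red is ranked above Orange on 17 ballots, Orange above Red on 18.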